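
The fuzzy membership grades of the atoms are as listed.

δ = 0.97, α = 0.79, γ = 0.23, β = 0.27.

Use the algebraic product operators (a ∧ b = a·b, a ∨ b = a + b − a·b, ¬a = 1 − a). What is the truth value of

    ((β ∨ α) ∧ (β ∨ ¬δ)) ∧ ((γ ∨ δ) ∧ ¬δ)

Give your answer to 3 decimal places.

0.007

β ∨ α = a + b − a·b on (0.2700, 0.7900) = 0.8467
¬δ = 1 − 0.9700 = 0.0300
β ∨ ¬δ = a + b − a·b on (0.2700, 0.0300) = 0.2919
(β ∨ α) ∧ (β ∨ ¬δ) = a·b on (0.8467, 0.2919) = 0.2472
γ ∨ δ = a + b − a·b on (0.2300, 0.9700) = 0.9769
¬δ = 1 − 0.9700 = 0.0300
(γ ∨ δ) ∧ ¬δ = a·b on (0.9769, 0.0300) = 0.0293
((β ∨ α) ∧ (β ∨ ¬δ)) ∧ ((γ ∨ δ) ∧ ¬δ) = a·b on (0.2472, 0.0293) = 0.0072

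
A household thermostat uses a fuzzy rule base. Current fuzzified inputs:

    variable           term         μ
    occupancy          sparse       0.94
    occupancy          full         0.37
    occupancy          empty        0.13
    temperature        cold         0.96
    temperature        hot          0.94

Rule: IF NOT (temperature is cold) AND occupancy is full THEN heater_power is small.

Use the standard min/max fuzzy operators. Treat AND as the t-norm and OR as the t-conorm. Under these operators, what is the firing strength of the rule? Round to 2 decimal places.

firing strength: ¬cold=1−0.96=0.04, full=0.37; AND[min(a, b)] → w = 0.04

0.04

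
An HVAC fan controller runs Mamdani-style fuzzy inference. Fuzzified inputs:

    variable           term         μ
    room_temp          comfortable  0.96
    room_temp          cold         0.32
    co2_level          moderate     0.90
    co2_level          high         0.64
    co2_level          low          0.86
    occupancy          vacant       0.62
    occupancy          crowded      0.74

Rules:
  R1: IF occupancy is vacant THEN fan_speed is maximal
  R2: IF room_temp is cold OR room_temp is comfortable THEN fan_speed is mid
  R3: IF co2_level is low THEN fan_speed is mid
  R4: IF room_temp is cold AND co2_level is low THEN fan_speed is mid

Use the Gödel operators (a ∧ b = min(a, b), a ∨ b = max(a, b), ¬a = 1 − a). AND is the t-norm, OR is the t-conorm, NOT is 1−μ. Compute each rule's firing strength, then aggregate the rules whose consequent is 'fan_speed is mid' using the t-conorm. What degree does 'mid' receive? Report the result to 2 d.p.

R1: vacant=0.62 → w = 0.62
R2: cold=0.32, comfortable=0.96; OR[max(a, b)] → w = 0.96
R3: low=0.86 → w = 0.86
R4: cold=0.32, low=0.86; AND[min(a, b)] → w = 0.32
Rules with consequent 'mid': {R2, R3, R4} → strengths 0.96, 0.86, 0.32
Aggregate via t-conorm [max(a, b)]: 0.96

0.96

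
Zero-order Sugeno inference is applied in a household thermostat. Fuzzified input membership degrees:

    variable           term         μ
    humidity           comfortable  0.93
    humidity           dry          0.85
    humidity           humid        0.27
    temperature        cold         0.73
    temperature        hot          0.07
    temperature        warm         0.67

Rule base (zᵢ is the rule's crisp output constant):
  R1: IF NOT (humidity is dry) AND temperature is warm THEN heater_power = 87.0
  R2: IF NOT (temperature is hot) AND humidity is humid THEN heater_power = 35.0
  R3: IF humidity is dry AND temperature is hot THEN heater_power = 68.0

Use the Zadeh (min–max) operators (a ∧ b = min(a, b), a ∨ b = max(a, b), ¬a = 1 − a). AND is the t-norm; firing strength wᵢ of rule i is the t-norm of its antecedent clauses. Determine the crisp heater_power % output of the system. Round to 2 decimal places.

R1 (z=87.0): ¬dry=1−0.85=0.15, warm=0.67; AND[min(a, b)] → w = 0.15
R2 (z=35.0): ¬hot=1−0.07=0.93, humid=0.27; AND[min(a, b)] → w = 0.27
R3 (z=68.0): dry=0.85, hot=0.07; AND[min(a, b)] → w = 0.07
Weighted average = (0.15·87.0 + 0.27·35.0 + 0.07·68.0) / (0.15 + 0.27 + 0.07)
  = 27.2600 / 0.4900 = 55.63

55.63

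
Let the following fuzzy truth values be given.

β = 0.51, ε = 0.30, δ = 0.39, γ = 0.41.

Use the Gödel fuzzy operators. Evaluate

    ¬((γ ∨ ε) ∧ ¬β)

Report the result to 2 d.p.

γ ∨ ε = max(a, b) on (0.41, 0.30) = 0.41
¬β = 1 − 0.51 = 0.49
(γ ∨ ε) ∧ ¬β = min(a, b) on (0.41, 0.49) = 0.41
¬((γ ∨ ε) ∧ ¬β) = 1 − 0.41 = 0.59

0.59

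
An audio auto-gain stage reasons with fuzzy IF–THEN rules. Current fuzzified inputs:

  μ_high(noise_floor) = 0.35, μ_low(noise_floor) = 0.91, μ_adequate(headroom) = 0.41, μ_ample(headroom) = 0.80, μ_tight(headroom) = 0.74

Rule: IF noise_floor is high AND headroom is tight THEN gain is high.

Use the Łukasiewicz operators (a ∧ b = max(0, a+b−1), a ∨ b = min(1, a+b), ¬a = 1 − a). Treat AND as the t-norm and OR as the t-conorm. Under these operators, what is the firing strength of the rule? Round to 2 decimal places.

firing strength: high=0.35, tight=0.74; AND[max(0, a+b−1)] → w = 0.09

0.09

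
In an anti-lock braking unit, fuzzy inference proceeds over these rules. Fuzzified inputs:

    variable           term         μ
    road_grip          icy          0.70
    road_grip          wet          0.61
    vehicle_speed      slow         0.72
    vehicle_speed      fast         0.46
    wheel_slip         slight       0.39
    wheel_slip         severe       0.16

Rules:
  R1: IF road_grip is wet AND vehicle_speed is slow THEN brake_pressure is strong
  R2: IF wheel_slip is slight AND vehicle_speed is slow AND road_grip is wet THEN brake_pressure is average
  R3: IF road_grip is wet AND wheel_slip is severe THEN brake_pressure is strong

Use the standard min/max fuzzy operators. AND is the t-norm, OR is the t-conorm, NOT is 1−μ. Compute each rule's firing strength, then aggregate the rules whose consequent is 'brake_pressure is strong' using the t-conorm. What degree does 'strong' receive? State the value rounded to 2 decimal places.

0.61

R1: wet=0.61, slow=0.72; AND[min(a, b)] → w = 0.61
R2: slight=0.39, slow=0.72, wet=0.61; AND[min(a, b)] → w = 0.39
R3: wet=0.61, severe=0.16; AND[min(a, b)] → w = 0.16
Rules with consequent 'strong': {R1, R3} → strengths 0.61, 0.16
Aggregate via t-conorm [max(a, b)]: 0.61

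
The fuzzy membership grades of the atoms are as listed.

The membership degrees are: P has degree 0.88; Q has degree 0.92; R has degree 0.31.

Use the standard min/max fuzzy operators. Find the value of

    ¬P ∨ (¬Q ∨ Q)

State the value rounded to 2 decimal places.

¬P = 1 − 0.88 = 0.12
¬Q = 1 − 0.92 = 0.08
¬Q ∨ Q = max(a, b) on (0.08, 0.92) = 0.92
¬P ∨ (¬Q ∨ Q) = max(a, b) on (0.12, 0.92) = 0.92

0.92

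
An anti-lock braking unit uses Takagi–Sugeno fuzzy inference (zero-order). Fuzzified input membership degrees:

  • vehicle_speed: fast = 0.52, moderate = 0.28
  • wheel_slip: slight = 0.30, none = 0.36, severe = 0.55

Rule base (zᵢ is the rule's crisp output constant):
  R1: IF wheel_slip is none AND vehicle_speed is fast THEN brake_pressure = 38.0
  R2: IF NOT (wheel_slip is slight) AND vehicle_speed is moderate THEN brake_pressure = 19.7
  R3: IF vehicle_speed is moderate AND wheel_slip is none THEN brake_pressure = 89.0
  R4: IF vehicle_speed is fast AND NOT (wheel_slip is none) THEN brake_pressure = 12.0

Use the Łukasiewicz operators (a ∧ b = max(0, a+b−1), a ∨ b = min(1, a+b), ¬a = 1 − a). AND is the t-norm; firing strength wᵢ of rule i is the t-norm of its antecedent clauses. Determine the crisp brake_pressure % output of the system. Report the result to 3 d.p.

12.000

R1 (z=38.0): none=0.36, fast=0.52; AND[max(0, a+b−1)] → w = 0.00
R2 (z=19.7): ¬slight=1−0.30=0.70, moderate=0.28; AND[max(0, a+b−1)] → w = 0.00
R3 (z=89.0): moderate=0.28, none=0.36; AND[max(0, a+b−1)] → w = 0.00
R4 (z=12.0): fast=0.52, ¬none=1−0.36=0.64; AND[max(0, a+b−1)] → w = 0.16
Weighted average = (0.00·38.0 + 0.00·19.7 + 0.00·89.0 + 0.16·12.0) / (0.00 + 0.00 + 0.00 + 0.16)
  = 1.9200 / 0.1600 = 12.000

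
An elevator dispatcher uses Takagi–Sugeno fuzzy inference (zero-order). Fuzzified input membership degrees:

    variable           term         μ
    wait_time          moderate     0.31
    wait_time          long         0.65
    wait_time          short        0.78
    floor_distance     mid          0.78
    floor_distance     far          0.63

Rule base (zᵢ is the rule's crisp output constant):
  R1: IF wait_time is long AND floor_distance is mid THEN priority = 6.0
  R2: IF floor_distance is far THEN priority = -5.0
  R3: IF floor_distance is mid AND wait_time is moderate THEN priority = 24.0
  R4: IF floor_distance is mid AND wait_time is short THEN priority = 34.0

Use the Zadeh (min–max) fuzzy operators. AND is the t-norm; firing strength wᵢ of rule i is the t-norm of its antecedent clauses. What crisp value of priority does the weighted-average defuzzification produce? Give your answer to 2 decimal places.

14.65

R1 (z=6.0): long=0.65, mid=0.78; AND[min(a, b)] → w = 0.65
R2 (z=-5.0): far=0.63 → w = 0.63
R3 (z=24.0): mid=0.78, moderate=0.31; AND[min(a, b)] → w = 0.31
R4 (z=34.0): mid=0.78, short=0.78; AND[min(a, b)] → w = 0.78
Weighted average = (0.65·6.0 + 0.63·-5.0 + 0.31·24.0 + 0.78·34.0) / (0.65 + 0.63 + 0.31 + 0.78)
  = 34.7100 / 2.3700 = 14.65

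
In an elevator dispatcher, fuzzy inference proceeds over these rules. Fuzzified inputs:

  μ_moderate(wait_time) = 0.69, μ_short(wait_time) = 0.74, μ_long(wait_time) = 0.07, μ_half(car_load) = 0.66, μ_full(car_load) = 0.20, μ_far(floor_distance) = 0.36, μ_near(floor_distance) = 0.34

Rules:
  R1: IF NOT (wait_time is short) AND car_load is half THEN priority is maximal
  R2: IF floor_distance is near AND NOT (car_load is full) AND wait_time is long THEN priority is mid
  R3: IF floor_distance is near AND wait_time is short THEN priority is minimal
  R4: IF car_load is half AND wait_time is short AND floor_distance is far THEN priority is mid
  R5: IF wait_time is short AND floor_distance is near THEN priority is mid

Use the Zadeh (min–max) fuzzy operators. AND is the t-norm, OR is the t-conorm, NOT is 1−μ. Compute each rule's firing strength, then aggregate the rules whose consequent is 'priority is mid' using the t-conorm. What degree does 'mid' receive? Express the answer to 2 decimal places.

R1: ¬short=1−0.74=0.26, half=0.66; AND[min(a, b)] → w = 0.26
R2: near=0.34, ¬full=1−0.20=0.80, long=0.07; AND[min(a, b)] → w = 0.07
R3: near=0.34, short=0.74; AND[min(a, b)] → w = 0.34
R4: half=0.66, short=0.74, far=0.36; AND[min(a, b)] → w = 0.36
R5: short=0.74, near=0.34; AND[min(a, b)] → w = 0.34
Rules with consequent 'mid': {R2, R4, R5} → strengths 0.07, 0.36, 0.34
Aggregate via t-conorm [max(a, b)]: 0.36

0.36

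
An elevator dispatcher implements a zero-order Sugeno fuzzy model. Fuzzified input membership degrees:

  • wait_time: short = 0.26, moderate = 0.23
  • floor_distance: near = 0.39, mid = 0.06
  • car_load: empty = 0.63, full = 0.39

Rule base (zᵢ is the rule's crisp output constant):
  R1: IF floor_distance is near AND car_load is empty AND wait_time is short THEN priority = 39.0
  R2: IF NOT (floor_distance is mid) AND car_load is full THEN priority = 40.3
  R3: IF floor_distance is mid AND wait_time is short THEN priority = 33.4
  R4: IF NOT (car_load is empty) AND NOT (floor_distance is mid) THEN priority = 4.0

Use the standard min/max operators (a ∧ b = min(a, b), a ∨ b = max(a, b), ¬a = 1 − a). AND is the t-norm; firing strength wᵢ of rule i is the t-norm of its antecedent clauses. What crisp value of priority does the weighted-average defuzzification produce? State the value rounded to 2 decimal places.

R1 (z=39.0): near=0.39, empty=0.63, short=0.26; AND[min(a, b)] → w = 0.26
R2 (z=40.3): ¬mid=1−0.06=0.94, full=0.39; AND[min(a, b)] → w = 0.39
R3 (z=33.4): mid=0.06, short=0.26; AND[min(a, b)] → w = 0.06
R4 (z=4.0): ¬empty=1−0.63=0.37, ¬mid=1−0.06=0.94; AND[min(a, b)] → w = 0.37
Weighted average = (0.26·39.0 + 0.39·40.3 + 0.06·33.4 + 0.37·4.0) / (0.26 + 0.39 + 0.06 + 0.37)
  = 29.3410 / 1.0800 = 27.17

27.17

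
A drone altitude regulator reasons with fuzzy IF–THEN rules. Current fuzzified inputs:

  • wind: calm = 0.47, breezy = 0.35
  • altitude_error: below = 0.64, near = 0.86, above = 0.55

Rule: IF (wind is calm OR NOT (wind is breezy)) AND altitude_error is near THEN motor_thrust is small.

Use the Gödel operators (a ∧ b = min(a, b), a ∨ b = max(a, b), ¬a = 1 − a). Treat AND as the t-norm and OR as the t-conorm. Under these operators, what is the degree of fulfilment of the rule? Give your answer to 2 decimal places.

0.65

firing strength: (calm=0.47 OR ¬breezy=1−0.35=0.65) = 0.65; AND[min(a, b)] with near=0.86 → w = 0.65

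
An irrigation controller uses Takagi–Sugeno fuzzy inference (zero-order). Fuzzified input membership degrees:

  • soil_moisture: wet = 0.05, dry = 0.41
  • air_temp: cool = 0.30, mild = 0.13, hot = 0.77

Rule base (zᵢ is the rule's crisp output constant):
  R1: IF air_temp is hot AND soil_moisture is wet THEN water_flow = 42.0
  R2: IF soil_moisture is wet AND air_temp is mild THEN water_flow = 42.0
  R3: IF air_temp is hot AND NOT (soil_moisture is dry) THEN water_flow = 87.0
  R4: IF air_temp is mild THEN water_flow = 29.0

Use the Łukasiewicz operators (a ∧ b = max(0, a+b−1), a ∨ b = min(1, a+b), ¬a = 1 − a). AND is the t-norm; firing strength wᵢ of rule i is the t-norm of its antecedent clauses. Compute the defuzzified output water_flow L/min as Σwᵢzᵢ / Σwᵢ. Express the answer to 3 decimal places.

R1 (z=42.0): hot=0.77, wet=0.05; AND[max(0, a+b−1)] → w = 0.00
R2 (z=42.0): wet=0.05, mild=0.13; AND[max(0, a+b−1)] → w = 0.00
R3 (z=87.0): hot=0.77, ¬dry=1−0.41=0.59; AND[max(0, a+b−1)] → w = 0.36
R4 (z=29.0): mild=0.13 → w = 0.13
Weighted average = (0.00·42.0 + 0.00·42.0 + 0.36·87.0 + 0.13·29.0) / (0.00 + 0.00 + 0.36 + 0.13)
  = 35.0900 / 0.4900 = 71.612

71.612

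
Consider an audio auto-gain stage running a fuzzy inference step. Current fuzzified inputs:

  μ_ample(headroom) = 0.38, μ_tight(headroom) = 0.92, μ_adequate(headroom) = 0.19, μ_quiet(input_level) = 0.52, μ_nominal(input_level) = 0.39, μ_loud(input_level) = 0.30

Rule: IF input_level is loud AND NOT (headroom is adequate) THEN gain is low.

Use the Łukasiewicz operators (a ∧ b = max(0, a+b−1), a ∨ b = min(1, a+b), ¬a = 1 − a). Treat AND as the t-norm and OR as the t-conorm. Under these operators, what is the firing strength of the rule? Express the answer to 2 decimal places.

firing strength: loud=0.30, ¬adequate=1−0.19=0.81; AND[max(0, a+b−1)] → w = 0.11

0.11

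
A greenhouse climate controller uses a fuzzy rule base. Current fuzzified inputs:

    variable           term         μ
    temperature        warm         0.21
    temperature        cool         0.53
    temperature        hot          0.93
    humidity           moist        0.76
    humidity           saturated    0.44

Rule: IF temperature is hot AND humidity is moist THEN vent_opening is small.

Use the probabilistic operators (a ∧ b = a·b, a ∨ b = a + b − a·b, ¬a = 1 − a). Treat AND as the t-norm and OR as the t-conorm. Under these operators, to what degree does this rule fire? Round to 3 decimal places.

firing strength: hot=0.93, moist=0.76; AND[a·b] → w = 0.7068

0.707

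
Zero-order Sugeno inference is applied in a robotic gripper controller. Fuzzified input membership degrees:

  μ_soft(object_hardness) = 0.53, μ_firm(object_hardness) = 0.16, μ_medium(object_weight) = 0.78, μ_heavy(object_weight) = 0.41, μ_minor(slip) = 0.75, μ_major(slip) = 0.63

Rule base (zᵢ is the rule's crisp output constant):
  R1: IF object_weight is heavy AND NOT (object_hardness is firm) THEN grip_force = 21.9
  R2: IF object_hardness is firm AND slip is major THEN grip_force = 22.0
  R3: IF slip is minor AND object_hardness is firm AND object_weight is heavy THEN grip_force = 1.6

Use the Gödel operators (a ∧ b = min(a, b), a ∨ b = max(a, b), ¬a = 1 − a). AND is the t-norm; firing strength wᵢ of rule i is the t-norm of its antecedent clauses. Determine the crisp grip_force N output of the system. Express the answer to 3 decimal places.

17.473

R1 (z=21.9): heavy=0.41, ¬firm=1−0.16=0.84; AND[min(a, b)] → w = 0.41
R2 (z=22.0): firm=0.16, major=0.63; AND[min(a, b)] → w = 0.16
R3 (z=1.6): minor=0.75, firm=0.16, heavy=0.41; AND[min(a, b)] → w = 0.16
Weighted average = (0.41·21.9 + 0.16·22.0 + 0.16·1.6) / (0.41 + 0.16 + 0.16)
  = 12.7550 / 0.7300 = 17.473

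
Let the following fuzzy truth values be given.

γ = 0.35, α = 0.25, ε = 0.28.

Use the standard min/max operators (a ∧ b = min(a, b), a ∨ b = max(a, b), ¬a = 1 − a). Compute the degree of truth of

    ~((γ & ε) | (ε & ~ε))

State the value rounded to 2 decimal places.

0.72

γ & ε = min(a, b) on (0.35, 0.28) = 0.28
~ε = 1 − 0.28 = 0.72
ε & ~ε = min(a, b) on (0.28, 0.72) = 0.28
(γ & ε) | (ε & ~ε) = max(a, b) on (0.28, 0.28) = 0.28
~((γ & ε) | (ε & ~ε)) = 1 − 0.28 = 0.72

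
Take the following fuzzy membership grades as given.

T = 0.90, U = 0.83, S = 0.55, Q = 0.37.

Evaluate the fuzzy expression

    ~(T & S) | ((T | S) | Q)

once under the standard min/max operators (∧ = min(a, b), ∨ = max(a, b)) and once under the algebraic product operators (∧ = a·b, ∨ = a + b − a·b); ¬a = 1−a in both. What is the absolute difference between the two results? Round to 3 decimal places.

Under standard min/max:
  T & S = min(a, b) on (0.90, 0.55) = 0.55
  ~(T & S) = 1 − 0.55 = 0.45
  T | S = max(a, b) on (0.90, 0.55) = 0.90
  (T | S) | Q = max(a, b) on (0.90, 0.37) = 0.90
  ~(T & S) | ((T | S) | Q) = max(a, b) on (0.45, 0.90) = 0.90
  → value = 0.9000
Under algebraic product:
  T & S = a·b on (0.9000, 0.5500) = 0.4950
  ~(T & S) = 1 − 0.4950 = 0.5050
  T | S = a + b − a·b on (0.9000, 0.5500) = 0.9550
  (T | S) | Q = a + b − a·b on (0.9550, 0.3700) = 0.9717
  ~(T & S) | ((T | S) | Q) = a + b − a·b on (0.5050, 0.9717) = 0.9860
  → value = 0.9860
|0.9000 − 0.9860| = 0.086

0.086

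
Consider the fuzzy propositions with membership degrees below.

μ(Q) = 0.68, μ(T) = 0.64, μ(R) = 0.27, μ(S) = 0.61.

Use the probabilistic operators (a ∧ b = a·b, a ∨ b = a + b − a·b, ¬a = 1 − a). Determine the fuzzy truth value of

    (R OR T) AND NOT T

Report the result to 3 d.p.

R OR T = a + b − a·b on (0.2700, 0.6400) = 0.7372
NOT T = 1 − 0.6400 = 0.3600
(R OR T) AND NOT T = a·b on (0.7372, 0.3600) = 0.2654

0.265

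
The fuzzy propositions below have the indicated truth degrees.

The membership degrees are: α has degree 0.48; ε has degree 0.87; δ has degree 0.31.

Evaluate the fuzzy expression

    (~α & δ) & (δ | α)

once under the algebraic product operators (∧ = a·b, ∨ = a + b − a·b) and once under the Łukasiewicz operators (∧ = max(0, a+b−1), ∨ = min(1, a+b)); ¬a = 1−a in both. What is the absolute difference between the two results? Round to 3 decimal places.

0.103

Under algebraic product:
  ~α = 1 − 0.4800 = 0.5200
  ~α & δ = a·b on (0.5200, 0.3100) = 0.1612
  δ | α = a + b − a·b on (0.3100, 0.4800) = 0.6412
  (~α & δ) & (δ | α) = a·b on (0.1612, 0.6412) = 0.1034
  → value = 0.1034
Under Łukasiewicz:
  ~α = 1 − 0.48 = 0.52
  ~α & δ = max(0, a+b−1) on (0.52, 0.31) = 0.00
  δ | α = min(1, a+b) on (0.31, 0.48) = 0.79
  (~α & δ) & (δ | α) = max(0, a+b−1) on (0.00, 0.79) = 0.00
  → value = 0.0000
|0.1034 − 0.0000| = 0.103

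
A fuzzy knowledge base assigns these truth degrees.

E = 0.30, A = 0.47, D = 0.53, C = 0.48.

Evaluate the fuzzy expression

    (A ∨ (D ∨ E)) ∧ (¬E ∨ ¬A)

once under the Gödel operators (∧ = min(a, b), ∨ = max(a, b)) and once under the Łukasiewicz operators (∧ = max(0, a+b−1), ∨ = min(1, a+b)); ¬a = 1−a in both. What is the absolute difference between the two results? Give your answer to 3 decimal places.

0.470

Under Gödel:
  D ∨ E = max(a, b) on (0.53, 0.30) = 0.53
  A ∨ (D ∨ E) = max(a, b) on (0.47, 0.53) = 0.53
  ¬E = 1 − 0.30 = 0.70
  ¬A = 1 − 0.47 = 0.53
  ¬E ∨ ¬A = max(a, b) on (0.70, 0.53) = 0.70
  (A ∨ (D ∨ E)) ∧ (¬E ∨ ¬A) = min(a, b) on (0.53, 0.70) = 0.53
  → value = 0.5300
Under Łukasiewicz:
  D ∨ E = min(1, a+b) on (0.53, 0.30) = 0.83
  A ∨ (D ∨ E) = min(1, a+b) on (0.47, 0.83) = 1.00
  ¬E = 1 − 0.30 = 0.70
  ¬A = 1 − 0.47 = 0.53
  ¬E ∨ ¬A = min(1, a+b) on (0.70, 0.53) = 1.00
  (A ∨ (D ∨ E)) ∧ (¬E ∨ ¬A) = max(0, a+b−1) on (1.00, 1.00) = 1.00
  → value = 1.0000
|0.5300 − 1.0000| = 0.470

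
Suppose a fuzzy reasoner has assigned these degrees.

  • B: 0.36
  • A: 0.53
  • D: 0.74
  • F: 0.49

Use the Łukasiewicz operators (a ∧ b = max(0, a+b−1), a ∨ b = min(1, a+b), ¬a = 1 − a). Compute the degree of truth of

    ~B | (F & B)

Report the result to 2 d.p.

~B = 1 − 0.36 = 0.64
F & B = max(0, a+b−1) on (0.49, 0.36) = 0.00
~B | (F & B) = min(1, a+b) on (0.64, 0.00) = 0.64

0.64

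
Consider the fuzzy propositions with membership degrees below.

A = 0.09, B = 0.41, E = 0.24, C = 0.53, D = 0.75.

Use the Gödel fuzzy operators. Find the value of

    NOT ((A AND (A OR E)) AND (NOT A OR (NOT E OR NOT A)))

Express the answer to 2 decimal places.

A OR E = max(a, b) on (0.09, 0.24) = 0.24
A AND (A OR E) = min(a, b) on (0.09, 0.24) = 0.09
NOT A = 1 − 0.09 = 0.91
NOT E = 1 − 0.24 = 0.76
NOT A = 1 − 0.09 = 0.91
NOT E OR NOT A = max(a, b) on (0.76, 0.91) = 0.91
NOT A OR (NOT E OR NOT A) = max(a, b) on (0.91, 0.91) = 0.91
(A AND (A OR E)) AND (NOT A OR (NOT E OR NOT A)) = min(a, b) on (0.09, 0.91) = 0.09
NOT ((A AND (A OR E)) AND (NOT A OR (NOT E OR NOT A))) = 1 − 0.09 = 0.91

0.91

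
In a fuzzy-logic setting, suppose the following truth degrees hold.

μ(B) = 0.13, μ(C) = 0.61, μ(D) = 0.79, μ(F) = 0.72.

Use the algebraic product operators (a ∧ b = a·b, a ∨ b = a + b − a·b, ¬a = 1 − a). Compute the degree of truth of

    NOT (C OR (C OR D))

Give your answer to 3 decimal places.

0.032

C OR D = a + b − a·b on (0.6100, 0.7900) = 0.9181
C OR (C OR D) = a + b − a·b on (0.6100, 0.9181) = 0.9681
NOT (C OR (C OR D)) = 1 − 0.9681 = 0.0319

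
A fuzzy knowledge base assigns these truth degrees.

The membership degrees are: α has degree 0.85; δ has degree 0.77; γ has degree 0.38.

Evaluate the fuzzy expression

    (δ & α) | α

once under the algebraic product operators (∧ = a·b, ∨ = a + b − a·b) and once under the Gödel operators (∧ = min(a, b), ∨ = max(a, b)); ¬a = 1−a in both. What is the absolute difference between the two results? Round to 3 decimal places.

Under algebraic product:
  δ & α = a·b on (0.7700, 0.8500) = 0.6545
  (δ & α) | α = a + b − a·b on (0.6545, 0.8500) = 0.9482
  → value = 0.9482
Under Gödel:
  δ & α = min(a, b) on (0.77, 0.85) = 0.77
  (δ & α) | α = max(a, b) on (0.77, 0.85) = 0.85
  → value = 0.8500
|0.9482 − 0.8500| = 0.098

0.098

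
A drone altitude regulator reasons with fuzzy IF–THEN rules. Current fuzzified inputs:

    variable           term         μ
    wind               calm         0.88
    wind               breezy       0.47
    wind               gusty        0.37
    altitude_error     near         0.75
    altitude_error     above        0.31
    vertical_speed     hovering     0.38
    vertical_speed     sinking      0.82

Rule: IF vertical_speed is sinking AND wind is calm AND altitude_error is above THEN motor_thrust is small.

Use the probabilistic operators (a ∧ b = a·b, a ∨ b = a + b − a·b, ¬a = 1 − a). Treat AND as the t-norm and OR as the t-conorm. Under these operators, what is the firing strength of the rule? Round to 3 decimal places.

0.224

firing strength: sinking=0.82, calm=0.88, above=0.31; AND[a·b] → w = 0.2237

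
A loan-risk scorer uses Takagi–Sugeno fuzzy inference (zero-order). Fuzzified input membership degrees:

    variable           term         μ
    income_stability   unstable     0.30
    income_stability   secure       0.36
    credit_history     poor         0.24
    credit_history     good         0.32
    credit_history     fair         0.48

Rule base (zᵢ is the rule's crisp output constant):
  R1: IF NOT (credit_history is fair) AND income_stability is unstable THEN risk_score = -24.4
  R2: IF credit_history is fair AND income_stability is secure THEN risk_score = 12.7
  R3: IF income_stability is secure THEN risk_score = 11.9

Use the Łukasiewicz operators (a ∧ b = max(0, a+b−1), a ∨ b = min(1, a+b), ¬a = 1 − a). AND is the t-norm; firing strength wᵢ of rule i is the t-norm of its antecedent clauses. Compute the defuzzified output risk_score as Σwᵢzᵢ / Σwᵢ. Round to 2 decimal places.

R1 (z=-24.4): ¬fair=1−0.48=0.52, unstable=0.30; AND[max(0, a+b−1)] → w = 0.00
R2 (z=12.7): fair=0.48, secure=0.36; AND[max(0, a+b−1)] → w = 0.00
R3 (z=11.9): secure=0.36 → w = 0.36
Weighted average = (0.00·-24.4 + 0.00·12.7 + 0.36·11.9) / (0.00 + 0.00 + 0.36)
  = 4.2840 / 0.3600 = 11.90

11.90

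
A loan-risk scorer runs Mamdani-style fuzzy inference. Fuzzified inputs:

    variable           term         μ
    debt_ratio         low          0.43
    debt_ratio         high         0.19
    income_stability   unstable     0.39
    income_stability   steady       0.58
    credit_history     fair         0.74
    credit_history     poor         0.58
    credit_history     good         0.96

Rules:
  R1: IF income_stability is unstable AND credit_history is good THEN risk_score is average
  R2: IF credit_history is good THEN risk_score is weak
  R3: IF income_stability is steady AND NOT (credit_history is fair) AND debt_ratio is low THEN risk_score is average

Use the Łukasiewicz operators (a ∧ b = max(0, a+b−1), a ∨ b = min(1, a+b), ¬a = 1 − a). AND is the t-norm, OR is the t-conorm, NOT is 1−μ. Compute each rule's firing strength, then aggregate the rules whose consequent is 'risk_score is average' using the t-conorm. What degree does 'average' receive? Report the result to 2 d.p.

0.35

R1: unstable=0.39, good=0.96; AND[max(0, a+b−1)] → w = 0.35
R2: good=0.96 → w = 0.96
R3: steady=0.58, ¬fair=1−0.74=0.26, low=0.43; AND[max(0, a+b−1)] → w = 0.00
Rules with consequent 'average': {R1, R3} → strengths 0.35, 0.00
Aggregate via t-conorm [min(1, a+b)]: 0.35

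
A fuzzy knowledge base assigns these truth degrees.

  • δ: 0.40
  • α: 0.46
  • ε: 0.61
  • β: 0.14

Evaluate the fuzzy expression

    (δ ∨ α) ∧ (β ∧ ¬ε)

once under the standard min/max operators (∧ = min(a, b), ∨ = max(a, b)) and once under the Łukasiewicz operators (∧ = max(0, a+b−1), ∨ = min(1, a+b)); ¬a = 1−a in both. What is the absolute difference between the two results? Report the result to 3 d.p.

0.140

Under standard min/max:
  δ ∨ α = max(a, b) on (0.40, 0.46) = 0.46
  ¬ε = 1 − 0.61 = 0.39
  β ∧ ¬ε = min(a, b) on (0.14, 0.39) = 0.14
  (δ ∨ α) ∧ (β ∧ ¬ε) = min(a, b) on (0.46, 0.14) = 0.14
  → value = 0.1400
Under Łukasiewicz:
  δ ∨ α = min(1, a+b) on (0.40, 0.46) = 0.86
  ¬ε = 1 − 0.61 = 0.39
  β ∧ ¬ε = max(0, a+b−1) on (0.14, 0.39) = 0.00
  (δ ∨ α) ∧ (β ∧ ¬ε) = max(0, a+b−1) on (0.86, 0.00) = 0.00
  → value = 0.0000
|0.1400 − 0.0000| = 0.140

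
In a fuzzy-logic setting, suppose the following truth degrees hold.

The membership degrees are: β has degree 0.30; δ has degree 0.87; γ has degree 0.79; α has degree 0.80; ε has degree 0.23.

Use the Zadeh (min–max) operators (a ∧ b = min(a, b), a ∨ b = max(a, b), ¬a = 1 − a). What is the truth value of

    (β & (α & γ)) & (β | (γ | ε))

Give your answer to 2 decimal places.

0.30

α & γ = min(a, b) on (0.80, 0.79) = 0.79
β & (α & γ) = min(a, b) on (0.30, 0.79) = 0.30
γ | ε = max(a, b) on (0.79, 0.23) = 0.79
β | (γ | ε) = max(a, b) on (0.30, 0.79) = 0.79
(β & (α & γ)) & (β | (γ | ε)) = min(a, b) on (0.30, 0.79) = 0.30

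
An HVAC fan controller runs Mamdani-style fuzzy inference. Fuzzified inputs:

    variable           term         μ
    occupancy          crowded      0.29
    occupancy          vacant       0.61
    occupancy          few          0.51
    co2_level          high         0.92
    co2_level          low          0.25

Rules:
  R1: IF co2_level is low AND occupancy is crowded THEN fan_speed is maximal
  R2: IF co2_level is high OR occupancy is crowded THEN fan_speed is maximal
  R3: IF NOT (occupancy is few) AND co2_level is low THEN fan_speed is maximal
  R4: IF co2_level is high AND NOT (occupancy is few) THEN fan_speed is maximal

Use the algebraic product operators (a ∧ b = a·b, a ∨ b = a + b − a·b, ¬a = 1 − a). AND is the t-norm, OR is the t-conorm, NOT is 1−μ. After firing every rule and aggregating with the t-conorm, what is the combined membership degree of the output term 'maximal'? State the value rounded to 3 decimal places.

R1: low=0.25, crowded=0.29; AND[a·b] → w = 0.0725
R2: high=0.92, crowded=0.29; OR[a + b − a·b] → w = 0.9432
R3: ¬few=1−0.51=0.49, low=0.25; AND[a·b] → w = 0.1225
R4: high=0.92, ¬few=1−0.51=0.49; AND[a·b] → w = 0.4508
Rules with consequent 'maximal': {R1, R2, R3, R4} → strengths 0.0725, 0.9432, 0.1225, 0.4508
Aggregate via t-conorm [a + b − a·b]: 0.9746

0.975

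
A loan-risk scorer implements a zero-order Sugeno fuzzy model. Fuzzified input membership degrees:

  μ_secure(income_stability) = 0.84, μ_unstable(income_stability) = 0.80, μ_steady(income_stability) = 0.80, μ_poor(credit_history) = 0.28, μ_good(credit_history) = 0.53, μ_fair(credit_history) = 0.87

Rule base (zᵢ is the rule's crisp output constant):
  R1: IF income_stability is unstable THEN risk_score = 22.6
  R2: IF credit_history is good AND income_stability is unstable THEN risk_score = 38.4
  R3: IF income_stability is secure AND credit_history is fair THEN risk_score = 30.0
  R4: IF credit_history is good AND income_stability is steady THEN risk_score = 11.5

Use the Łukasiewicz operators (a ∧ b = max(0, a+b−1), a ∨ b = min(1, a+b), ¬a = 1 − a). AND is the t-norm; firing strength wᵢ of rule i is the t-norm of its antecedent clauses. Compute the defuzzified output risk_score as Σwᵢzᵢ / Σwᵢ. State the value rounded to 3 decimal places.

R1 (z=22.6): unstable=0.80 → w = 0.80
R2 (z=38.4): good=0.53, unstable=0.80; AND[max(0, a+b−1)] → w = 0.33
R3 (z=30.0): secure=0.84, fair=0.87; AND[max(0, a+b−1)] → w = 0.71
R4 (z=11.5): good=0.53, steady=0.80; AND[max(0, a+b−1)] → w = 0.33
Weighted average = (0.80·22.6 + 0.33·38.4 + 0.71·30.0 + 0.33·11.5) / (0.80 + 0.33 + 0.71 + 0.33)
  = 55.8470 / 2.1700 = 25.736

25.736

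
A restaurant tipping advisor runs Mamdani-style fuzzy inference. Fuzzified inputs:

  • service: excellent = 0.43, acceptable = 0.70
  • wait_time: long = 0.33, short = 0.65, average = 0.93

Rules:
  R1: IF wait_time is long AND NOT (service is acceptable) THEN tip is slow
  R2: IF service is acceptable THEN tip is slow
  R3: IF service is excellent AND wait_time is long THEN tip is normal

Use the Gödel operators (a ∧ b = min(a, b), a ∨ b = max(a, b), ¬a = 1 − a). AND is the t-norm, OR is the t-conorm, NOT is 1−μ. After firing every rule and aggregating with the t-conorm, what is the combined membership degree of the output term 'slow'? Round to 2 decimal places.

R1: long=0.33, ¬acceptable=1−0.70=0.30; AND[min(a, b)] → w = 0.30
R2: acceptable=0.70 → w = 0.70
R3: excellent=0.43, long=0.33; AND[min(a, b)] → w = 0.33
Rules with consequent 'slow': {R1, R2} → strengths 0.30, 0.70
Aggregate via t-conorm [max(a, b)]: 0.70

0.70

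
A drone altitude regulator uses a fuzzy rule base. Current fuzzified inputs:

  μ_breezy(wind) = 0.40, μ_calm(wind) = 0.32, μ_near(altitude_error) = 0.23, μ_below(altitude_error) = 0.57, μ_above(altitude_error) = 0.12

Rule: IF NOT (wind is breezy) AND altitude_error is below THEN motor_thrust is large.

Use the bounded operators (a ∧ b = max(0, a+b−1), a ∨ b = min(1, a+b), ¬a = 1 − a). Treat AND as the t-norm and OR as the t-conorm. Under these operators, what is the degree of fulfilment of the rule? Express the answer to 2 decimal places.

0.17

firing strength: ¬breezy=1−0.40=0.60, below=0.57; AND[max(0, a+b−1)] → w = 0.17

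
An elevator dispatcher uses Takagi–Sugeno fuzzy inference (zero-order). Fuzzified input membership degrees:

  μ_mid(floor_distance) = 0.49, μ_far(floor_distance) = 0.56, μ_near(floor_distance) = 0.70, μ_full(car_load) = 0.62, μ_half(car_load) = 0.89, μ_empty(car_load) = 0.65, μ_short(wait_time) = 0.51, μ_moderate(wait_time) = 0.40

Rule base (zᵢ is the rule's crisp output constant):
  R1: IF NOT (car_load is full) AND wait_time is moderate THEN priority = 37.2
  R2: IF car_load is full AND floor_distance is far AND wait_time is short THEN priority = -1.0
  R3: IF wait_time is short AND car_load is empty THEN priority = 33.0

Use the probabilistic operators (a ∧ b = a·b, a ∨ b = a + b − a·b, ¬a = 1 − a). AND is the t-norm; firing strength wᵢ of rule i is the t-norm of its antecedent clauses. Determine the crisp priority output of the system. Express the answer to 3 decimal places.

24.852

R1 (z=37.2): ¬full=1−0.62=0.38, moderate=0.40; AND[a·b] → w = 0.1520
R2 (z=-1.0): full=0.62, far=0.56, short=0.51; AND[a·b] → w = 0.1771
R3 (z=33.0): short=0.51, empty=0.65; AND[a·b] → w = 0.3315
Weighted average = (0.1520·37.2 + 0.1771·-1.0 + 0.3315·33.0) / (0.1520 + 0.1771 + 0.3315)
  = 16.4168 / 0.6606 = 24.852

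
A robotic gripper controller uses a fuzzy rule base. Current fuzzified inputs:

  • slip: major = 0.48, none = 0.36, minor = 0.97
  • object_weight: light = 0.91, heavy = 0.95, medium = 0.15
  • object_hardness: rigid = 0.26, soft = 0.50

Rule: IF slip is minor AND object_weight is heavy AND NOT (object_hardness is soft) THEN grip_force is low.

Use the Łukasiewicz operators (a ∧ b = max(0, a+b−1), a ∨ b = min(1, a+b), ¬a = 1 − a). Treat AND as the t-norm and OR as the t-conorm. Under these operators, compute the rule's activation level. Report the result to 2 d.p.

0.42

firing strength: minor=0.97, heavy=0.95, ¬soft=1−0.50=0.50; AND[max(0, a+b−1)] → w = 0.42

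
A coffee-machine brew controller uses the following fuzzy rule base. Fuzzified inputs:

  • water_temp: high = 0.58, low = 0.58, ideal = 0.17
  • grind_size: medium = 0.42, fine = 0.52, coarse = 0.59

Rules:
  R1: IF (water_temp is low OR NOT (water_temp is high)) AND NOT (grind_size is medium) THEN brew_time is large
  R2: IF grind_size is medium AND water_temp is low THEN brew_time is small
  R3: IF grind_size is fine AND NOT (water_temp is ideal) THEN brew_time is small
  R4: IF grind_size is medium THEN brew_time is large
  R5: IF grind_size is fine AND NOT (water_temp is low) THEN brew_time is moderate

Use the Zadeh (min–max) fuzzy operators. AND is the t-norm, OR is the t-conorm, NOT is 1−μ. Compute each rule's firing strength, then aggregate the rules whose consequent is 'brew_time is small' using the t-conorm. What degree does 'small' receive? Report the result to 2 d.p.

R1: (low=0.58 OR ¬high=1−0.58=0.42) = 0.58; AND[min(a, b)] with ¬medium=1−0.42=0.58 → w = 0.58
R2: medium=0.42, low=0.58; AND[min(a, b)] → w = 0.42
R3: fine=0.52, ¬ideal=1−0.17=0.83; AND[min(a, b)] → w = 0.52
R4: medium=0.42 → w = 0.42
R5: fine=0.52, ¬low=1−0.58=0.42; AND[min(a, b)] → w = 0.42
Rules with consequent 'small': {R2, R3} → strengths 0.42, 0.52
Aggregate via t-conorm [max(a, b)]: 0.52

0.52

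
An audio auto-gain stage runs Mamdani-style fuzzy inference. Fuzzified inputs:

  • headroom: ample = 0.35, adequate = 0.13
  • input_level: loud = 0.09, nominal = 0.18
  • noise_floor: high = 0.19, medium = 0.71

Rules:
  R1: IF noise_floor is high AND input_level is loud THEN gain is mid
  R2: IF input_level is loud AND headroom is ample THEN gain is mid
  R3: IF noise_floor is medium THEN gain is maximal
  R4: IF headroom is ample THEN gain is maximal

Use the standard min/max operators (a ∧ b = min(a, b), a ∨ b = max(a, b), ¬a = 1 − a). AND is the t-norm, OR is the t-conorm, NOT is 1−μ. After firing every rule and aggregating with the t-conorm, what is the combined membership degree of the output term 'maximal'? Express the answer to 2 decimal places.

R1: high=0.19, loud=0.09; AND[min(a, b)] → w = 0.09
R2: loud=0.09, ample=0.35; AND[min(a, b)] → w = 0.09
R3: medium=0.71 → w = 0.71
R4: ample=0.35 → w = 0.35
Rules with consequent 'maximal': {R3, R4} → strengths 0.71, 0.35
Aggregate via t-conorm [max(a, b)]: 0.71

0.71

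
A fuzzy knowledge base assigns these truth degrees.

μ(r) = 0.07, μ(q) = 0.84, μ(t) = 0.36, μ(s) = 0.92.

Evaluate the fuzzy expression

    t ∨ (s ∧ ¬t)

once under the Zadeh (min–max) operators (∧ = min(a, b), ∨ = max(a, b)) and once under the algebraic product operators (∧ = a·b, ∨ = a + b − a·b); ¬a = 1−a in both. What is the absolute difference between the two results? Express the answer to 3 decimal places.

0.097

Under Zadeh (min–max):
  ¬t = 1 − 0.36 = 0.64
  s ∧ ¬t = min(a, b) on (0.92, 0.64) = 0.64
  t ∨ (s ∧ ¬t) = max(a, b) on (0.36, 0.64) = 0.64
  → value = 0.6400
Under algebraic product:
  ¬t = 1 − 0.3600 = 0.6400
  s ∧ ¬t = a·b on (0.9200, 0.6400) = 0.5888
  t ∨ (s ∧ ¬t) = a + b − a·b on (0.3600, 0.5888) = 0.7368
  → value = 0.7368
|0.6400 − 0.7368| = 0.097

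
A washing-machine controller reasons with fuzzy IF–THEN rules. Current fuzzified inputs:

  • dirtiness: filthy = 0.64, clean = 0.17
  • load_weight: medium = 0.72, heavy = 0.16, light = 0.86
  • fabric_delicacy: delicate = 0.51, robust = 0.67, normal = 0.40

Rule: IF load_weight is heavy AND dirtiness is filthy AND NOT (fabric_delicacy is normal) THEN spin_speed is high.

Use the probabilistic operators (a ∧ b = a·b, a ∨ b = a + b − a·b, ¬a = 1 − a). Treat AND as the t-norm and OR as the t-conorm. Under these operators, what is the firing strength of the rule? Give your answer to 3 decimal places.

firing strength: heavy=0.16, filthy=0.64, ¬normal=1−0.40=0.60; AND[a·b] → w = 0.0614

0.061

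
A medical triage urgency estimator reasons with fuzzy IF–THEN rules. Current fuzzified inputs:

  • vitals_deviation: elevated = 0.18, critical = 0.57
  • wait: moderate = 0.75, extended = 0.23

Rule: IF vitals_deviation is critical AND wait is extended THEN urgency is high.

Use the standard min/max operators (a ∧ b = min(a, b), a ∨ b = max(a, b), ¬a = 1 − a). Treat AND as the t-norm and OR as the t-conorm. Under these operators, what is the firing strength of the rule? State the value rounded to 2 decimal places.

0.23

firing strength: critical=0.57, extended=0.23; AND[min(a, b)] → w = 0.23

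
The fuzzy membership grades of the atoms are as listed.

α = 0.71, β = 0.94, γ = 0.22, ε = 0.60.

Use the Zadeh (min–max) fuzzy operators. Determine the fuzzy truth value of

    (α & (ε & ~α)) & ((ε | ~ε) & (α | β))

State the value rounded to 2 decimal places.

0.29

~α = 1 − 0.71 = 0.29
ε & ~α = min(a, b) on (0.60, 0.29) = 0.29
α & (ε & ~α) = min(a, b) on (0.71, 0.29) = 0.29
~ε = 1 − 0.60 = 0.40
ε | ~ε = max(a, b) on (0.60, 0.40) = 0.60
α | β = max(a, b) on (0.71, 0.94) = 0.94
(ε | ~ε) & (α | β) = min(a, b) on (0.60, 0.94) = 0.60
(α & (ε & ~α)) & ((ε | ~ε) & (α | β)) = min(a, b) on (0.29, 0.60) = 0.29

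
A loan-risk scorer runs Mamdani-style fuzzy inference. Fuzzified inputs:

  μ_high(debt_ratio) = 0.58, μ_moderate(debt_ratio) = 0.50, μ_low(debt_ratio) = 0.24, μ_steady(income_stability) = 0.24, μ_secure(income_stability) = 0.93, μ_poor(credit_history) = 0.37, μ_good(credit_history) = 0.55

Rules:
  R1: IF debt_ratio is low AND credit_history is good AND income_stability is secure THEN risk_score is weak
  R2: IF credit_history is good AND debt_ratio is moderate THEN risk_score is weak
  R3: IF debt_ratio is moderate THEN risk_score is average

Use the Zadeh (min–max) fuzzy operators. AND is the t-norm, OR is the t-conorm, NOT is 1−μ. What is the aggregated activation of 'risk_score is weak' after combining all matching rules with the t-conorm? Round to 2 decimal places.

R1: low=0.24, good=0.55, secure=0.93; AND[min(a, b)] → w = 0.24
R2: good=0.55, moderate=0.50; AND[min(a, b)] → w = 0.50
R3: moderate=0.50 → w = 0.50
Rules with consequent 'weak': {R1, R2} → strengths 0.24, 0.50
Aggregate via t-conorm [max(a, b)]: 0.50

0.50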